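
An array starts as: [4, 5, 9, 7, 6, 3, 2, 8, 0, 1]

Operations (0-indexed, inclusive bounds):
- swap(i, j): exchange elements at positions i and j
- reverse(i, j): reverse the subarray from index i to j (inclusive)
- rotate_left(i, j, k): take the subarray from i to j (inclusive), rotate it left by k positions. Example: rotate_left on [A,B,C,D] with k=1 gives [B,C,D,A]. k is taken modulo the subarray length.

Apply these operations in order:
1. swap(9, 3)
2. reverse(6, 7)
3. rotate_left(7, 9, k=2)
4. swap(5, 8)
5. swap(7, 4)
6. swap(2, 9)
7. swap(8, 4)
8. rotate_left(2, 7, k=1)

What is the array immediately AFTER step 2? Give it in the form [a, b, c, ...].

After 1 (swap(9, 3)): [4, 5, 9, 1, 6, 3, 2, 8, 0, 7]
After 2 (reverse(6, 7)): [4, 5, 9, 1, 6, 3, 8, 2, 0, 7]

Answer: [4, 5, 9, 1, 6, 3, 8, 2, 0, 7]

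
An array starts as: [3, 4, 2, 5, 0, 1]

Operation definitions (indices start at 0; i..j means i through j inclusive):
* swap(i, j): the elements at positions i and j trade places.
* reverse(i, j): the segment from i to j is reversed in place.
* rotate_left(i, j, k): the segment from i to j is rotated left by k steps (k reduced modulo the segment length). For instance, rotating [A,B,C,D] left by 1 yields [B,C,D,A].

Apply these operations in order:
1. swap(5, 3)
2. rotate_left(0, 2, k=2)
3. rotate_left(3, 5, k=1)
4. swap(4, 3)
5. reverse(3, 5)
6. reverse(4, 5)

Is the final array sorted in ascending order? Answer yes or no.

After 1 (swap(5, 3)): [3, 4, 2, 1, 0, 5]
After 2 (rotate_left(0, 2, k=2)): [2, 3, 4, 1, 0, 5]
After 3 (rotate_left(3, 5, k=1)): [2, 3, 4, 0, 5, 1]
After 4 (swap(4, 3)): [2, 3, 4, 5, 0, 1]
After 5 (reverse(3, 5)): [2, 3, 4, 1, 0, 5]
After 6 (reverse(4, 5)): [2, 3, 4, 1, 5, 0]

Answer: no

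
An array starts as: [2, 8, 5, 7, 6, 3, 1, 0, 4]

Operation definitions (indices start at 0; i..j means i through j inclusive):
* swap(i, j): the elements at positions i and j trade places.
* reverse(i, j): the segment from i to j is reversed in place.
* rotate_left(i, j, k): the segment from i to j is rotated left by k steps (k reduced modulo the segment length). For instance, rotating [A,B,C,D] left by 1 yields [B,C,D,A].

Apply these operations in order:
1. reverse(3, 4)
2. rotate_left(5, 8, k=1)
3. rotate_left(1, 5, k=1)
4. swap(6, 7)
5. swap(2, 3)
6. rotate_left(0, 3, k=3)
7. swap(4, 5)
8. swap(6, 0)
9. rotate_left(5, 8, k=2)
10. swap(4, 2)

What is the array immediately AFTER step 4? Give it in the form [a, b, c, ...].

Answer: [2, 5, 6, 7, 1, 8, 4, 0, 3]

Derivation:
After 1 (reverse(3, 4)): [2, 8, 5, 6, 7, 3, 1, 0, 4]
After 2 (rotate_left(5, 8, k=1)): [2, 8, 5, 6, 7, 1, 0, 4, 3]
After 3 (rotate_left(1, 5, k=1)): [2, 5, 6, 7, 1, 8, 0, 4, 3]
After 4 (swap(6, 7)): [2, 5, 6, 7, 1, 8, 4, 0, 3]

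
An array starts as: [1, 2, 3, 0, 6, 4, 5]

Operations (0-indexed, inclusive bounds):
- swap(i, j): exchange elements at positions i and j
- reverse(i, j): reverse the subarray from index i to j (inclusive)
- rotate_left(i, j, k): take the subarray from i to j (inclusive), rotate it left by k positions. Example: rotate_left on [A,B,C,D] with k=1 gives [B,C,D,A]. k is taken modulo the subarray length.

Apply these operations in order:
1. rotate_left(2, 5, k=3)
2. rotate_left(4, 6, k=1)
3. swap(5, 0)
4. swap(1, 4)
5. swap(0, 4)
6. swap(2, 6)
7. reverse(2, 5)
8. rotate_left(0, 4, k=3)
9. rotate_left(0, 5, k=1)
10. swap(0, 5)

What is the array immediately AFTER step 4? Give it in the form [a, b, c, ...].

After 1 (rotate_left(2, 5, k=3)): [1, 2, 4, 3, 0, 6, 5]
After 2 (rotate_left(4, 6, k=1)): [1, 2, 4, 3, 6, 5, 0]
After 3 (swap(5, 0)): [5, 2, 4, 3, 6, 1, 0]
After 4 (swap(1, 4)): [5, 6, 4, 3, 2, 1, 0]

Answer: [5, 6, 4, 3, 2, 1, 0]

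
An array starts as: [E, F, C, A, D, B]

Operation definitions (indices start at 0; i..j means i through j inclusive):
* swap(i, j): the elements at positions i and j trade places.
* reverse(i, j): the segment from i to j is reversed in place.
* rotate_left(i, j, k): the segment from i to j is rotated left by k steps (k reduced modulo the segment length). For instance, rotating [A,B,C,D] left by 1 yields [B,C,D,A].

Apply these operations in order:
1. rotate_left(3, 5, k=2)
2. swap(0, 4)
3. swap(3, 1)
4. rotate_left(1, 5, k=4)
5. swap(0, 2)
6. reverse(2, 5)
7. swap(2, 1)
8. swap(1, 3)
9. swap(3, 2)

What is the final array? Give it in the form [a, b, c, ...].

Answer: [B, F, E, D, C, A]

Derivation:
After 1 (rotate_left(3, 5, k=2)): [E, F, C, B, A, D]
After 2 (swap(0, 4)): [A, F, C, B, E, D]
After 3 (swap(3, 1)): [A, B, C, F, E, D]
After 4 (rotate_left(1, 5, k=4)): [A, D, B, C, F, E]
After 5 (swap(0, 2)): [B, D, A, C, F, E]
After 6 (reverse(2, 5)): [B, D, E, F, C, A]
After 7 (swap(2, 1)): [B, E, D, F, C, A]
After 8 (swap(1, 3)): [B, F, D, E, C, A]
After 9 (swap(3, 2)): [B, F, E, D, C, A]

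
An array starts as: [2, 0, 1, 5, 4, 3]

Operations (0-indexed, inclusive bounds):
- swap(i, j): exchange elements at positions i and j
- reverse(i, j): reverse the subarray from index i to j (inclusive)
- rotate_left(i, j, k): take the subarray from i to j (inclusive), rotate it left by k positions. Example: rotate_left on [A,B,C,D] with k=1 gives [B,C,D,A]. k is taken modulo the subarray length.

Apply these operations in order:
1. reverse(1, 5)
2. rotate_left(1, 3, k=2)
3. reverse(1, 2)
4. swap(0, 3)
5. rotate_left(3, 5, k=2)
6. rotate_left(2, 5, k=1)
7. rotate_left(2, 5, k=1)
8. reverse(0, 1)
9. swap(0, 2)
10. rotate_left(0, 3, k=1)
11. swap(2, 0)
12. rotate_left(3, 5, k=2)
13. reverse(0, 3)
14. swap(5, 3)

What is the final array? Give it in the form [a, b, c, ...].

Answer: [0, 4, 3, 5, 2, 1]

Derivation:
After 1 (reverse(1, 5)): [2, 3, 4, 5, 1, 0]
After 2 (rotate_left(1, 3, k=2)): [2, 5, 3, 4, 1, 0]
After 3 (reverse(1, 2)): [2, 3, 5, 4, 1, 0]
After 4 (swap(0, 3)): [4, 3, 5, 2, 1, 0]
After 5 (rotate_left(3, 5, k=2)): [4, 3, 5, 0, 2, 1]
After 6 (rotate_left(2, 5, k=1)): [4, 3, 0, 2, 1, 5]
After 7 (rotate_left(2, 5, k=1)): [4, 3, 2, 1, 5, 0]
After 8 (reverse(0, 1)): [3, 4, 2, 1, 5, 0]
After 9 (swap(0, 2)): [2, 4, 3, 1, 5, 0]
After 10 (rotate_left(0, 3, k=1)): [4, 3, 1, 2, 5, 0]
After 11 (swap(2, 0)): [1, 3, 4, 2, 5, 0]
After 12 (rotate_left(3, 5, k=2)): [1, 3, 4, 0, 2, 5]
After 13 (reverse(0, 3)): [0, 4, 3, 1, 2, 5]
After 14 (swap(5, 3)): [0, 4, 3, 5, 2, 1]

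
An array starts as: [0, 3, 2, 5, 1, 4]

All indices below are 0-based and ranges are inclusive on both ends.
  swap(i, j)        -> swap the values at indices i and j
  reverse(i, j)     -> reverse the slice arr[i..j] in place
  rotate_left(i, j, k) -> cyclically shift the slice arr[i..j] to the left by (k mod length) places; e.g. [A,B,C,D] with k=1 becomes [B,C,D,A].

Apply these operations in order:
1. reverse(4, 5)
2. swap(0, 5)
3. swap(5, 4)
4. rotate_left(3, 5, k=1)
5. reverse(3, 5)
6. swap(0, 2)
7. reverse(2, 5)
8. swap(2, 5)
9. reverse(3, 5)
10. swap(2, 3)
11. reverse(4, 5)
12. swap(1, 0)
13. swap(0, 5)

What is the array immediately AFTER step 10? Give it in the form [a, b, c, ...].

Answer: [2, 3, 0, 1, 5, 4]

Derivation:
After 1 (reverse(4, 5)): [0, 3, 2, 5, 4, 1]
After 2 (swap(0, 5)): [1, 3, 2, 5, 4, 0]
After 3 (swap(5, 4)): [1, 3, 2, 5, 0, 4]
After 4 (rotate_left(3, 5, k=1)): [1, 3, 2, 0, 4, 5]
After 5 (reverse(3, 5)): [1, 3, 2, 5, 4, 0]
After 6 (swap(0, 2)): [2, 3, 1, 5, 4, 0]
After 7 (reverse(2, 5)): [2, 3, 0, 4, 5, 1]
After 8 (swap(2, 5)): [2, 3, 1, 4, 5, 0]
After 9 (reverse(3, 5)): [2, 3, 1, 0, 5, 4]
After 10 (swap(2, 3)): [2, 3, 0, 1, 5, 4]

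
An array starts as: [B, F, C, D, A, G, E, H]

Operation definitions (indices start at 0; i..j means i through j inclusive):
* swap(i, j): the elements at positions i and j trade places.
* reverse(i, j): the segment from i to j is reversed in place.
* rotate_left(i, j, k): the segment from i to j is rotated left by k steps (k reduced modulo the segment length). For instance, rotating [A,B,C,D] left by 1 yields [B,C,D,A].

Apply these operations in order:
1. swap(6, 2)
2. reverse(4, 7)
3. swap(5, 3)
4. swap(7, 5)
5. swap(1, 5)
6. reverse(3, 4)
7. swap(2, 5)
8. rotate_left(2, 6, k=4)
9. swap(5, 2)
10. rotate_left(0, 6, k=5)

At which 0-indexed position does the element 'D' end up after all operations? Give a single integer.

Answer: 7

Derivation:
After 1 (swap(6, 2)): [B, F, E, D, A, G, C, H]
After 2 (reverse(4, 7)): [B, F, E, D, H, C, G, A]
After 3 (swap(5, 3)): [B, F, E, C, H, D, G, A]
After 4 (swap(7, 5)): [B, F, E, C, H, A, G, D]
After 5 (swap(1, 5)): [B, A, E, C, H, F, G, D]
After 6 (reverse(3, 4)): [B, A, E, H, C, F, G, D]
After 7 (swap(2, 5)): [B, A, F, H, C, E, G, D]
After 8 (rotate_left(2, 6, k=4)): [B, A, G, F, H, C, E, D]
After 9 (swap(5, 2)): [B, A, C, F, H, G, E, D]
After 10 (rotate_left(0, 6, k=5)): [G, E, B, A, C, F, H, D]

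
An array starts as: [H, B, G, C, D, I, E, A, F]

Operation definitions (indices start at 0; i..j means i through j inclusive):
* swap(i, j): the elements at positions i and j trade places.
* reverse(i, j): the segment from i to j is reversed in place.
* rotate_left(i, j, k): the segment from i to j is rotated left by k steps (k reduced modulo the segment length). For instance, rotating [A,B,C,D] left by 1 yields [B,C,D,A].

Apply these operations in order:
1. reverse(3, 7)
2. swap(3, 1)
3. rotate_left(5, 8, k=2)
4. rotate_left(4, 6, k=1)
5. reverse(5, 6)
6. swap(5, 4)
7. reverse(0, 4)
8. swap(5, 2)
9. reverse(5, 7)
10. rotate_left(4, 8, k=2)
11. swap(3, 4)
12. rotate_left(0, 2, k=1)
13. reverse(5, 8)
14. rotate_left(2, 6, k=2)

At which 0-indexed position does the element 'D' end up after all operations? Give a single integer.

Answer: 7

Derivation:
After 1 (reverse(3, 7)): [H, B, G, A, E, I, D, C, F]
After 2 (swap(3, 1)): [H, A, G, B, E, I, D, C, F]
After 3 (rotate_left(5, 8, k=2)): [H, A, G, B, E, C, F, I, D]
After 4 (rotate_left(4, 6, k=1)): [H, A, G, B, C, F, E, I, D]
After 5 (reverse(5, 6)): [H, A, G, B, C, E, F, I, D]
After 6 (swap(5, 4)): [H, A, G, B, E, C, F, I, D]
After 7 (reverse(0, 4)): [E, B, G, A, H, C, F, I, D]
After 8 (swap(5, 2)): [E, B, C, A, H, G, F, I, D]
After 9 (reverse(5, 7)): [E, B, C, A, H, I, F, G, D]
After 10 (rotate_left(4, 8, k=2)): [E, B, C, A, F, G, D, H, I]
After 11 (swap(3, 4)): [E, B, C, F, A, G, D, H, I]
After 12 (rotate_left(0, 2, k=1)): [B, C, E, F, A, G, D, H, I]
After 13 (reverse(5, 8)): [B, C, E, F, A, I, H, D, G]
After 14 (rotate_left(2, 6, k=2)): [B, C, A, I, H, E, F, D, G]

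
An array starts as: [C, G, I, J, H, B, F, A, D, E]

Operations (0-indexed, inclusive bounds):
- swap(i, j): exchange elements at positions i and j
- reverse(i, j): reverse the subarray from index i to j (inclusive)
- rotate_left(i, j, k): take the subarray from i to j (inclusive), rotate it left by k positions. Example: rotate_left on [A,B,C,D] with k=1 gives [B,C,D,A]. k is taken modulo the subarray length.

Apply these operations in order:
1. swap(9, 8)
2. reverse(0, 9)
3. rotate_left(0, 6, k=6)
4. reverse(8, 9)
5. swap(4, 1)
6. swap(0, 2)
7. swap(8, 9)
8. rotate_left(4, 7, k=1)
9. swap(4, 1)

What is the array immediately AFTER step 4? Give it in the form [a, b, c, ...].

After 1 (swap(9, 8)): [C, G, I, J, H, B, F, A, E, D]
After 2 (reverse(0, 9)): [D, E, A, F, B, H, J, I, G, C]
After 3 (rotate_left(0, 6, k=6)): [J, D, E, A, F, B, H, I, G, C]
After 4 (reverse(8, 9)): [J, D, E, A, F, B, H, I, C, G]

Answer: [J, D, E, A, F, B, H, I, C, G]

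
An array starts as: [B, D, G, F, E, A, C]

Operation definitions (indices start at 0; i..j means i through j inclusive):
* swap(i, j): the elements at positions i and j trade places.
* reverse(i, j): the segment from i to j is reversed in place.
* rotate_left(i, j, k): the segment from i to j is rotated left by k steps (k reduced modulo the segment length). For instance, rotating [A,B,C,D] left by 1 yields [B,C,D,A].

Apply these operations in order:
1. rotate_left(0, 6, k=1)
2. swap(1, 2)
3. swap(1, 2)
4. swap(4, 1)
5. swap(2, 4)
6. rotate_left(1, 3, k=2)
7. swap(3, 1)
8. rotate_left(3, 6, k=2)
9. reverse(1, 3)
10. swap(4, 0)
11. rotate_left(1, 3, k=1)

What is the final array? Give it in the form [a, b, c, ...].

After 1 (rotate_left(0, 6, k=1)): [D, G, F, E, A, C, B]
After 2 (swap(1, 2)): [D, F, G, E, A, C, B]
After 3 (swap(1, 2)): [D, G, F, E, A, C, B]
After 4 (swap(4, 1)): [D, A, F, E, G, C, B]
After 5 (swap(2, 4)): [D, A, G, E, F, C, B]
After 6 (rotate_left(1, 3, k=2)): [D, E, A, G, F, C, B]
After 7 (swap(3, 1)): [D, G, A, E, F, C, B]
After 8 (rotate_left(3, 6, k=2)): [D, G, A, C, B, E, F]
After 9 (reverse(1, 3)): [D, C, A, G, B, E, F]
After 10 (swap(4, 0)): [B, C, A, G, D, E, F]
After 11 (rotate_left(1, 3, k=1)): [B, A, G, C, D, E, F]

Answer: [B, A, G, C, D, E, F]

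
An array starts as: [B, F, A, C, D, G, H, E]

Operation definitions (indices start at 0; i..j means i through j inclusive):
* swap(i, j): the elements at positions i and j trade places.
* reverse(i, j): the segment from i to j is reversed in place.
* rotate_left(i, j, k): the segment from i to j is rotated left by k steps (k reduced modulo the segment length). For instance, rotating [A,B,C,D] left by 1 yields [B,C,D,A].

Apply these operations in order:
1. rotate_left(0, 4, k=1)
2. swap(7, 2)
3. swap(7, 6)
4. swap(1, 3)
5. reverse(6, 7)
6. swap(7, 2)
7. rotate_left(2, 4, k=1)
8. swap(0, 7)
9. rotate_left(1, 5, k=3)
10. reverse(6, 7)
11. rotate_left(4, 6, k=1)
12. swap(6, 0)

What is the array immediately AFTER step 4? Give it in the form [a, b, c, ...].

Answer: [F, D, E, A, B, G, C, H]

Derivation:
After 1 (rotate_left(0, 4, k=1)): [F, A, C, D, B, G, H, E]
After 2 (swap(7, 2)): [F, A, E, D, B, G, H, C]
After 3 (swap(7, 6)): [F, A, E, D, B, G, C, H]
After 4 (swap(1, 3)): [F, D, E, A, B, G, C, H]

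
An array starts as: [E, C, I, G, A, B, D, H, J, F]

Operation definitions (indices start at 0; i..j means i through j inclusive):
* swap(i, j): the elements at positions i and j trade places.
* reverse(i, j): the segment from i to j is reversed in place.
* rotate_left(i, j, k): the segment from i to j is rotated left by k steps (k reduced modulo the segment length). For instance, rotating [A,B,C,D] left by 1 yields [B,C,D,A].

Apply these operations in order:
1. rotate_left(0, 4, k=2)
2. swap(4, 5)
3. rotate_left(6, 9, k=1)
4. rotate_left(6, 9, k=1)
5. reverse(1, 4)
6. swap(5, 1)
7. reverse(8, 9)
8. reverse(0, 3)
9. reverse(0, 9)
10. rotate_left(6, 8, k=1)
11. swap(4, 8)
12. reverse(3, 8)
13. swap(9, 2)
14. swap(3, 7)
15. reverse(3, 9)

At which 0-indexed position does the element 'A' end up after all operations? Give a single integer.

Answer: 2

Derivation:
After 1 (rotate_left(0, 4, k=2)): [I, G, A, E, C, B, D, H, J, F]
After 2 (swap(4, 5)): [I, G, A, E, B, C, D, H, J, F]
After 3 (rotate_left(6, 9, k=1)): [I, G, A, E, B, C, H, J, F, D]
After 4 (rotate_left(6, 9, k=1)): [I, G, A, E, B, C, J, F, D, H]
After 5 (reverse(1, 4)): [I, B, E, A, G, C, J, F, D, H]
After 6 (swap(5, 1)): [I, C, E, A, G, B, J, F, D, H]
After 7 (reverse(8, 9)): [I, C, E, A, G, B, J, F, H, D]
After 8 (reverse(0, 3)): [A, E, C, I, G, B, J, F, H, D]
After 9 (reverse(0, 9)): [D, H, F, J, B, G, I, C, E, A]
After 10 (rotate_left(6, 8, k=1)): [D, H, F, J, B, G, C, E, I, A]
After 11 (swap(4, 8)): [D, H, F, J, I, G, C, E, B, A]
After 12 (reverse(3, 8)): [D, H, F, B, E, C, G, I, J, A]
After 13 (swap(9, 2)): [D, H, A, B, E, C, G, I, J, F]
After 14 (swap(3, 7)): [D, H, A, I, E, C, G, B, J, F]
After 15 (reverse(3, 9)): [D, H, A, F, J, B, G, C, E, I]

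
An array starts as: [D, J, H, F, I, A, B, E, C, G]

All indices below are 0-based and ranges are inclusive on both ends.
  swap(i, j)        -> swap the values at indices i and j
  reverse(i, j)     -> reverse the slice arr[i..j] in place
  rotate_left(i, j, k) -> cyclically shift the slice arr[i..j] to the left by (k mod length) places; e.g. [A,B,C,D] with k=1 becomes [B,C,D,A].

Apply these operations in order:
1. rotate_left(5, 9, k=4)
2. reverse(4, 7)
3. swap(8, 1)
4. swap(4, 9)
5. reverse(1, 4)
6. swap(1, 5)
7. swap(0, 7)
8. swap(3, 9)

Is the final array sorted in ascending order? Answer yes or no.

After 1 (rotate_left(5, 9, k=4)): [D, J, H, F, I, G, A, B, E, C]
After 2 (reverse(4, 7)): [D, J, H, F, B, A, G, I, E, C]
After 3 (swap(8, 1)): [D, E, H, F, B, A, G, I, J, C]
After 4 (swap(4, 9)): [D, E, H, F, C, A, G, I, J, B]
After 5 (reverse(1, 4)): [D, C, F, H, E, A, G, I, J, B]
After 6 (swap(1, 5)): [D, A, F, H, E, C, G, I, J, B]
After 7 (swap(0, 7)): [I, A, F, H, E, C, G, D, J, B]
After 8 (swap(3, 9)): [I, A, F, B, E, C, G, D, J, H]

Answer: no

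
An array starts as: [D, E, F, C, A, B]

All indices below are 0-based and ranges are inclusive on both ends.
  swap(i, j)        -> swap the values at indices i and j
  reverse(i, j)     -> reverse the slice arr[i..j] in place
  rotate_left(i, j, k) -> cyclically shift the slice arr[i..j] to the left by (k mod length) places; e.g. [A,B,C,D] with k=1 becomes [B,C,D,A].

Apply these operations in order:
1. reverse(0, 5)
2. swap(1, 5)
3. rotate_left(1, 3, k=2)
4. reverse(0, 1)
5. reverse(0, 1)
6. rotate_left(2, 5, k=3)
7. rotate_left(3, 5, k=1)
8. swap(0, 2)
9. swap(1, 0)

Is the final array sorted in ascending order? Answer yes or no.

After 1 (reverse(0, 5)): [B, A, C, F, E, D]
After 2 (swap(1, 5)): [B, D, C, F, E, A]
After 3 (rotate_left(1, 3, k=2)): [B, F, D, C, E, A]
After 4 (reverse(0, 1)): [F, B, D, C, E, A]
After 5 (reverse(0, 1)): [B, F, D, C, E, A]
After 6 (rotate_left(2, 5, k=3)): [B, F, A, D, C, E]
After 7 (rotate_left(3, 5, k=1)): [B, F, A, C, E, D]
After 8 (swap(0, 2)): [A, F, B, C, E, D]
After 9 (swap(1, 0)): [F, A, B, C, E, D]

Answer: no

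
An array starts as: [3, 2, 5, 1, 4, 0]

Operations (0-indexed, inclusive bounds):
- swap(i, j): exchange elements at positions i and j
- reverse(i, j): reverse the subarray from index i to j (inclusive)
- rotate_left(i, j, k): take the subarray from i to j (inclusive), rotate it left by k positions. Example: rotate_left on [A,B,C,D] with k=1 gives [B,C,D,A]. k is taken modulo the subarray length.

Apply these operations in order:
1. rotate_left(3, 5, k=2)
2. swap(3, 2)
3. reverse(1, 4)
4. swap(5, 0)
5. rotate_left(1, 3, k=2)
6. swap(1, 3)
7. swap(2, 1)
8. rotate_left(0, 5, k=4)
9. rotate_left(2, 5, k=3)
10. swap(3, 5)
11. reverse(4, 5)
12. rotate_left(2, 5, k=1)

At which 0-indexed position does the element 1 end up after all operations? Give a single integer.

After 1 (rotate_left(3, 5, k=2)): [3, 2, 5, 0, 1, 4]
After 2 (swap(3, 2)): [3, 2, 0, 5, 1, 4]
After 3 (reverse(1, 4)): [3, 1, 5, 0, 2, 4]
After 4 (swap(5, 0)): [4, 1, 5, 0, 2, 3]
After 5 (rotate_left(1, 3, k=2)): [4, 0, 1, 5, 2, 3]
After 6 (swap(1, 3)): [4, 5, 1, 0, 2, 3]
After 7 (swap(2, 1)): [4, 1, 5, 0, 2, 3]
After 8 (rotate_left(0, 5, k=4)): [2, 3, 4, 1, 5, 0]
After 9 (rotate_left(2, 5, k=3)): [2, 3, 0, 4, 1, 5]
After 10 (swap(3, 5)): [2, 3, 0, 5, 1, 4]
After 11 (reverse(4, 5)): [2, 3, 0, 5, 4, 1]
After 12 (rotate_left(2, 5, k=1)): [2, 3, 5, 4, 1, 0]

Answer: 4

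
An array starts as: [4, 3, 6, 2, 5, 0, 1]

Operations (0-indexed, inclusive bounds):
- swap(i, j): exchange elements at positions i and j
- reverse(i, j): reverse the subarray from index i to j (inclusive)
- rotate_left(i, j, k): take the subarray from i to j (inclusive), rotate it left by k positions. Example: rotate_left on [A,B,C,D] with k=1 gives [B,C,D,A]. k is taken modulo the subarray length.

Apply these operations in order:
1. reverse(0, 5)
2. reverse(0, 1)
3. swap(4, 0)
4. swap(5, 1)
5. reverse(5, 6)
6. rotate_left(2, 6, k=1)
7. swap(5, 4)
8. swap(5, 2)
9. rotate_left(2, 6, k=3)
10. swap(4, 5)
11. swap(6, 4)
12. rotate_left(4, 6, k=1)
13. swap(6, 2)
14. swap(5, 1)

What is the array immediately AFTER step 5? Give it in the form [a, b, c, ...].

Answer: [3, 4, 2, 6, 5, 1, 0]

Derivation:
After 1 (reverse(0, 5)): [0, 5, 2, 6, 3, 4, 1]
After 2 (reverse(0, 1)): [5, 0, 2, 6, 3, 4, 1]
After 3 (swap(4, 0)): [3, 0, 2, 6, 5, 4, 1]
After 4 (swap(5, 1)): [3, 4, 2, 6, 5, 0, 1]
After 5 (reverse(5, 6)): [3, 4, 2, 6, 5, 1, 0]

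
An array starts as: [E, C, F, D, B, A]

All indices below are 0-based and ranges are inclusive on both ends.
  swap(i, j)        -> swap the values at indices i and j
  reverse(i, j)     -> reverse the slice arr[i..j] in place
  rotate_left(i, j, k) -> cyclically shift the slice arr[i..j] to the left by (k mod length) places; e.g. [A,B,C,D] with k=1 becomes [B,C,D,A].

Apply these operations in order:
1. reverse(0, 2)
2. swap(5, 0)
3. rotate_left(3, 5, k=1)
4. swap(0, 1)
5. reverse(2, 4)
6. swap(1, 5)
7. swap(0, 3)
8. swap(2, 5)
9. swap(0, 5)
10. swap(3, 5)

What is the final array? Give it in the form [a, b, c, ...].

After 1 (reverse(0, 2)): [F, C, E, D, B, A]
After 2 (swap(5, 0)): [A, C, E, D, B, F]
After 3 (rotate_left(3, 5, k=1)): [A, C, E, B, F, D]
After 4 (swap(0, 1)): [C, A, E, B, F, D]
After 5 (reverse(2, 4)): [C, A, F, B, E, D]
After 6 (swap(1, 5)): [C, D, F, B, E, A]
After 7 (swap(0, 3)): [B, D, F, C, E, A]
After 8 (swap(2, 5)): [B, D, A, C, E, F]
After 9 (swap(0, 5)): [F, D, A, C, E, B]
After 10 (swap(3, 5)): [F, D, A, B, E, C]

Answer: [F, D, A, B, E, C]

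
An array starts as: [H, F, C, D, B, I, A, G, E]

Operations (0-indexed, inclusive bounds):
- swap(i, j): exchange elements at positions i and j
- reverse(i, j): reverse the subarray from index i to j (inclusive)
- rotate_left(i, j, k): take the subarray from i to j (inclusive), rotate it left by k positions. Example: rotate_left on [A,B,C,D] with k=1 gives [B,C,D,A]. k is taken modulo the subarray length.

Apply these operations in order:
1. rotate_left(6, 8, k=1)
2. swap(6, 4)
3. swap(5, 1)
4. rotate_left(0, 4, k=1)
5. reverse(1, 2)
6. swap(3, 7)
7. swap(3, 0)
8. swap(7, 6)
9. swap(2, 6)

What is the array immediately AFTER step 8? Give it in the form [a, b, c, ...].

After 1 (rotate_left(6, 8, k=1)): [H, F, C, D, B, I, G, E, A]
After 2 (swap(6, 4)): [H, F, C, D, G, I, B, E, A]
After 3 (swap(5, 1)): [H, I, C, D, G, F, B, E, A]
After 4 (rotate_left(0, 4, k=1)): [I, C, D, G, H, F, B, E, A]
After 5 (reverse(1, 2)): [I, D, C, G, H, F, B, E, A]
After 6 (swap(3, 7)): [I, D, C, E, H, F, B, G, A]
After 7 (swap(3, 0)): [E, D, C, I, H, F, B, G, A]
After 8 (swap(7, 6)): [E, D, C, I, H, F, G, B, A]

Answer: [E, D, C, I, H, F, G, B, A]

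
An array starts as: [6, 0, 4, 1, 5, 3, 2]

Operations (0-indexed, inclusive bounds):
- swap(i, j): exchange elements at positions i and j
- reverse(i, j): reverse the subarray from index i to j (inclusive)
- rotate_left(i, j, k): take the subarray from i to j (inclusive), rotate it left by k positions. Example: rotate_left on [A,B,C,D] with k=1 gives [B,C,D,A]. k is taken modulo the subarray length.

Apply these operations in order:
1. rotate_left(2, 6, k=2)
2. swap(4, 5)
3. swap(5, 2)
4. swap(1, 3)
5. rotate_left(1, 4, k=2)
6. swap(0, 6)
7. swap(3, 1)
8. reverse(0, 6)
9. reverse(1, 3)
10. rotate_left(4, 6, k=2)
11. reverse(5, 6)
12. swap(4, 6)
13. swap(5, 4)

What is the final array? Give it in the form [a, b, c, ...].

After 1 (rotate_left(2, 6, k=2)): [6, 0, 5, 3, 2, 4, 1]
After 2 (swap(4, 5)): [6, 0, 5, 3, 4, 2, 1]
After 3 (swap(5, 2)): [6, 0, 2, 3, 4, 5, 1]
After 4 (swap(1, 3)): [6, 3, 2, 0, 4, 5, 1]
After 5 (rotate_left(1, 4, k=2)): [6, 0, 4, 3, 2, 5, 1]
After 6 (swap(0, 6)): [1, 0, 4, 3, 2, 5, 6]
After 7 (swap(3, 1)): [1, 3, 4, 0, 2, 5, 6]
After 8 (reverse(0, 6)): [6, 5, 2, 0, 4, 3, 1]
After 9 (reverse(1, 3)): [6, 0, 2, 5, 4, 3, 1]
After 10 (rotate_left(4, 6, k=2)): [6, 0, 2, 5, 1, 4, 3]
After 11 (reverse(5, 6)): [6, 0, 2, 5, 1, 3, 4]
After 12 (swap(4, 6)): [6, 0, 2, 5, 4, 3, 1]
After 13 (swap(5, 4)): [6, 0, 2, 5, 3, 4, 1]

Answer: [6, 0, 2, 5, 3, 4, 1]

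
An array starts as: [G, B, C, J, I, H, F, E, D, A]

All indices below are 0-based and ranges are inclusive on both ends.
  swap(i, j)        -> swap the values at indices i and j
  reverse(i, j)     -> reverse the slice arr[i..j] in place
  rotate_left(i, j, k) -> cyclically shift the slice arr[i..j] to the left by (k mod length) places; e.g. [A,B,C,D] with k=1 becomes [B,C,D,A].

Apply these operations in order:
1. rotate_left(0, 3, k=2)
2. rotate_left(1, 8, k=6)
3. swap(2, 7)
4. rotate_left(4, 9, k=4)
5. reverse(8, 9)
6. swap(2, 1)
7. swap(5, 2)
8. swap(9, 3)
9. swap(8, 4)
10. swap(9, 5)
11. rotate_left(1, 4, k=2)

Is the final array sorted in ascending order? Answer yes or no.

After 1 (rotate_left(0, 3, k=2)): [C, J, G, B, I, H, F, E, D, A]
After 2 (rotate_left(1, 8, k=6)): [C, E, D, J, G, B, I, H, F, A]
After 3 (swap(2, 7)): [C, E, H, J, G, B, I, D, F, A]
After 4 (rotate_left(4, 9, k=4)): [C, E, H, J, F, A, G, B, I, D]
After 5 (reverse(8, 9)): [C, E, H, J, F, A, G, B, D, I]
After 6 (swap(2, 1)): [C, H, E, J, F, A, G, B, D, I]
After 7 (swap(5, 2)): [C, H, A, J, F, E, G, B, D, I]
After 8 (swap(9, 3)): [C, H, A, I, F, E, G, B, D, J]
After 9 (swap(8, 4)): [C, H, A, I, D, E, G, B, F, J]
After 10 (swap(9, 5)): [C, H, A, I, D, J, G, B, F, E]
After 11 (rotate_left(1, 4, k=2)): [C, I, D, H, A, J, G, B, F, E]

Answer: no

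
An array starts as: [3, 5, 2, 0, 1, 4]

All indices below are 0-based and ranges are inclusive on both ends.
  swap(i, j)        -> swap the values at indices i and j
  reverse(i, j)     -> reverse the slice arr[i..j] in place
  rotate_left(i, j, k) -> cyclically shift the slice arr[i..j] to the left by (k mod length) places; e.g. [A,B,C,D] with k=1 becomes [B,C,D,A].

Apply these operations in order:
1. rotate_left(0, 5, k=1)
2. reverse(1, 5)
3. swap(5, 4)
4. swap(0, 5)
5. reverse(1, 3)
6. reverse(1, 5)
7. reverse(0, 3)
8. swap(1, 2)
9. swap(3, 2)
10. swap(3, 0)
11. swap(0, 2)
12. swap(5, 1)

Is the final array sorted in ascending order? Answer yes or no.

After 1 (rotate_left(0, 5, k=1)): [5, 2, 0, 1, 4, 3]
After 2 (reverse(1, 5)): [5, 3, 4, 1, 0, 2]
After 3 (swap(5, 4)): [5, 3, 4, 1, 2, 0]
After 4 (swap(0, 5)): [0, 3, 4, 1, 2, 5]
After 5 (reverse(1, 3)): [0, 1, 4, 3, 2, 5]
After 6 (reverse(1, 5)): [0, 5, 2, 3, 4, 1]
After 7 (reverse(0, 3)): [3, 2, 5, 0, 4, 1]
After 8 (swap(1, 2)): [3, 5, 2, 0, 4, 1]
After 9 (swap(3, 2)): [3, 5, 0, 2, 4, 1]
After 10 (swap(3, 0)): [2, 5, 0, 3, 4, 1]
After 11 (swap(0, 2)): [0, 5, 2, 3, 4, 1]
After 12 (swap(5, 1)): [0, 1, 2, 3, 4, 5]

Answer: yes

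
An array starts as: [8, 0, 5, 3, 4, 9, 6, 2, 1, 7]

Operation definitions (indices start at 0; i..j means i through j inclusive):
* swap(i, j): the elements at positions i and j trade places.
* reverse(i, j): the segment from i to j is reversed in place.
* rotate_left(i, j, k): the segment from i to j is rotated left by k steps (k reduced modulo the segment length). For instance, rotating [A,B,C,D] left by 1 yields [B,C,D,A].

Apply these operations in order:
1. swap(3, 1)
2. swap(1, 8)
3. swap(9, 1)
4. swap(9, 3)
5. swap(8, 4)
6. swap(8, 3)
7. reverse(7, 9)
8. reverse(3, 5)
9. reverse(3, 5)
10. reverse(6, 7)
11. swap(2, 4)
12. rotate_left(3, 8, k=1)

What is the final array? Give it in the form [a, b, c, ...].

After 1 (swap(3, 1)): [8, 3, 5, 0, 4, 9, 6, 2, 1, 7]
After 2 (swap(1, 8)): [8, 1, 5, 0, 4, 9, 6, 2, 3, 7]
After 3 (swap(9, 1)): [8, 7, 5, 0, 4, 9, 6, 2, 3, 1]
After 4 (swap(9, 3)): [8, 7, 5, 1, 4, 9, 6, 2, 3, 0]
After 5 (swap(8, 4)): [8, 7, 5, 1, 3, 9, 6, 2, 4, 0]
After 6 (swap(8, 3)): [8, 7, 5, 4, 3, 9, 6, 2, 1, 0]
After 7 (reverse(7, 9)): [8, 7, 5, 4, 3, 9, 6, 0, 1, 2]
After 8 (reverse(3, 5)): [8, 7, 5, 9, 3, 4, 6, 0, 1, 2]
After 9 (reverse(3, 5)): [8, 7, 5, 4, 3, 9, 6, 0, 1, 2]
After 10 (reverse(6, 7)): [8, 7, 5, 4, 3, 9, 0, 6, 1, 2]
After 11 (swap(2, 4)): [8, 7, 3, 4, 5, 9, 0, 6, 1, 2]
After 12 (rotate_left(3, 8, k=1)): [8, 7, 3, 5, 9, 0, 6, 1, 4, 2]

Answer: [8, 7, 3, 5, 9, 0, 6, 1, 4, 2]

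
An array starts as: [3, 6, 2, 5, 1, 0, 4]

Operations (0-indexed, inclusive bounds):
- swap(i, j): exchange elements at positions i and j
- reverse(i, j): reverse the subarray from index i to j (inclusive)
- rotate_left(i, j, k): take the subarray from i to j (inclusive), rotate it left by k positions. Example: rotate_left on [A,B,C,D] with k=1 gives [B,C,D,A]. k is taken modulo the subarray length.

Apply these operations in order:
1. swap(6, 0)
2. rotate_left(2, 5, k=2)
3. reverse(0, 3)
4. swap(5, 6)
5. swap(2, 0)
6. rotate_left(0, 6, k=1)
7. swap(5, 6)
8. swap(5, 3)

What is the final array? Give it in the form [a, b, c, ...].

After 1 (swap(6, 0)): [4, 6, 2, 5, 1, 0, 3]
After 2 (rotate_left(2, 5, k=2)): [4, 6, 1, 0, 2, 5, 3]
After 3 (reverse(0, 3)): [0, 1, 6, 4, 2, 5, 3]
After 4 (swap(5, 6)): [0, 1, 6, 4, 2, 3, 5]
After 5 (swap(2, 0)): [6, 1, 0, 4, 2, 3, 5]
After 6 (rotate_left(0, 6, k=1)): [1, 0, 4, 2, 3, 5, 6]
After 7 (swap(5, 6)): [1, 0, 4, 2, 3, 6, 5]
After 8 (swap(5, 3)): [1, 0, 4, 6, 3, 2, 5]

Answer: [1, 0, 4, 6, 3, 2, 5]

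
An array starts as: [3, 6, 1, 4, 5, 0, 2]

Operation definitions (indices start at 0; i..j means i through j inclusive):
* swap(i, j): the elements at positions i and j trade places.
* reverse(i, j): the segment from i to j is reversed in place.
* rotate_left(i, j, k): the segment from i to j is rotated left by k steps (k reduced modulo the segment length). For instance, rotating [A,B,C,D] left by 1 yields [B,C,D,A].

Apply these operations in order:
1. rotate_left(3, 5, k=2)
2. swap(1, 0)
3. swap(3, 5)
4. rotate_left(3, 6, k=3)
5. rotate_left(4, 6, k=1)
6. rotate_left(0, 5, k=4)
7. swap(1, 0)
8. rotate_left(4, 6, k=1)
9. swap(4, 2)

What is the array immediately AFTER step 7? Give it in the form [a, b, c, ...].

Answer: [0, 4, 6, 3, 1, 2, 5]

Derivation:
After 1 (rotate_left(3, 5, k=2)): [3, 6, 1, 0, 4, 5, 2]
After 2 (swap(1, 0)): [6, 3, 1, 0, 4, 5, 2]
After 3 (swap(3, 5)): [6, 3, 1, 5, 4, 0, 2]
After 4 (rotate_left(3, 6, k=3)): [6, 3, 1, 2, 5, 4, 0]
After 5 (rotate_left(4, 6, k=1)): [6, 3, 1, 2, 4, 0, 5]
After 6 (rotate_left(0, 5, k=4)): [4, 0, 6, 3, 1, 2, 5]
After 7 (swap(1, 0)): [0, 4, 6, 3, 1, 2, 5]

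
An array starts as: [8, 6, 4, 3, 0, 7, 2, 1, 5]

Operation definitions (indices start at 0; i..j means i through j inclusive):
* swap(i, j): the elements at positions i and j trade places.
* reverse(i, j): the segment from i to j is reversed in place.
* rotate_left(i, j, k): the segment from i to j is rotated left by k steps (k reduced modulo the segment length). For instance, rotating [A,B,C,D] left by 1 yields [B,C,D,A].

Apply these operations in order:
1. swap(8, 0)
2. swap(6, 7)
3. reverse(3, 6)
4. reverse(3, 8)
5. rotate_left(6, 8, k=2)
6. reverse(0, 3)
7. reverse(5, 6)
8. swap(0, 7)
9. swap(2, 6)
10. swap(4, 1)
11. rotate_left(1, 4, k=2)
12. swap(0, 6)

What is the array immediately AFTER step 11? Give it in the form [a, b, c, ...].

Answer: [0, 5, 4, 2, 3, 1, 6, 8, 7]

Derivation:
After 1 (swap(8, 0)): [5, 6, 4, 3, 0, 7, 2, 1, 8]
After 2 (swap(6, 7)): [5, 6, 4, 3, 0, 7, 1, 2, 8]
After 3 (reverse(3, 6)): [5, 6, 4, 1, 7, 0, 3, 2, 8]
After 4 (reverse(3, 8)): [5, 6, 4, 8, 2, 3, 0, 7, 1]
After 5 (rotate_left(6, 8, k=2)): [5, 6, 4, 8, 2, 3, 1, 0, 7]
After 6 (reverse(0, 3)): [8, 4, 6, 5, 2, 3, 1, 0, 7]
After 7 (reverse(5, 6)): [8, 4, 6, 5, 2, 1, 3, 0, 7]
After 8 (swap(0, 7)): [0, 4, 6, 5, 2, 1, 3, 8, 7]
After 9 (swap(2, 6)): [0, 4, 3, 5, 2, 1, 6, 8, 7]
After 10 (swap(4, 1)): [0, 2, 3, 5, 4, 1, 6, 8, 7]
After 11 (rotate_left(1, 4, k=2)): [0, 5, 4, 2, 3, 1, 6, 8, 7]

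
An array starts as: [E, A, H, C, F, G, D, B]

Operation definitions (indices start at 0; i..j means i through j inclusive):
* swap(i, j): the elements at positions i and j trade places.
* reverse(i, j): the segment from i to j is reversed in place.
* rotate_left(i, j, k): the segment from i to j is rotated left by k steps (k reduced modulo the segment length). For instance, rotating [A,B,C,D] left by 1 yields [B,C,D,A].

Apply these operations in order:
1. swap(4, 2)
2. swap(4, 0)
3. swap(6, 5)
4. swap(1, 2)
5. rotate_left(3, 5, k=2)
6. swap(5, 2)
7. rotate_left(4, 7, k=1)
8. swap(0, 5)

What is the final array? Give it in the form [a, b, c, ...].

Answer: [G, F, E, D, A, H, B, C]

Derivation:
After 1 (swap(4, 2)): [E, A, F, C, H, G, D, B]
After 2 (swap(4, 0)): [H, A, F, C, E, G, D, B]
After 3 (swap(6, 5)): [H, A, F, C, E, D, G, B]
After 4 (swap(1, 2)): [H, F, A, C, E, D, G, B]
After 5 (rotate_left(3, 5, k=2)): [H, F, A, D, C, E, G, B]
After 6 (swap(5, 2)): [H, F, E, D, C, A, G, B]
After 7 (rotate_left(4, 7, k=1)): [H, F, E, D, A, G, B, C]
After 8 (swap(0, 5)): [G, F, E, D, A, H, B, C]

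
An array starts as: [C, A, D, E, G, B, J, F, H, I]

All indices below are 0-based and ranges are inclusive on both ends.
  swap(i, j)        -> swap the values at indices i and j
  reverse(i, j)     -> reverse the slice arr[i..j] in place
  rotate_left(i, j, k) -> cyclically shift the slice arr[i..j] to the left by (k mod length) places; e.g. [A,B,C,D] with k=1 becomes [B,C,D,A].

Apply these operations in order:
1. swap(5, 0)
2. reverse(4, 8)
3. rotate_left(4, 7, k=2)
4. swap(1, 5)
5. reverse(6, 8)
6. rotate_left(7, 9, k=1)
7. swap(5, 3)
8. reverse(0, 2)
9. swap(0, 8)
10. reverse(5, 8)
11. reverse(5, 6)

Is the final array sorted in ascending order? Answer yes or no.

Answer: no

Derivation:
After 1 (swap(5, 0)): [B, A, D, E, G, C, J, F, H, I]
After 2 (reverse(4, 8)): [B, A, D, E, H, F, J, C, G, I]
After 3 (rotate_left(4, 7, k=2)): [B, A, D, E, J, C, H, F, G, I]
After 4 (swap(1, 5)): [B, C, D, E, J, A, H, F, G, I]
After 5 (reverse(6, 8)): [B, C, D, E, J, A, G, F, H, I]
After 6 (rotate_left(7, 9, k=1)): [B, C, D, E, J, A, G, H, I, F]
After 7 (swap(5, 3)): [B, C, D, A, J, E, G, H, I, F]
After 8 (reverse(0, 2)): [D, C, B, A, J, E, G, H, I, F]
After 9 (swap(0, 8)): [I, C, B, A, J, E, G, H, D, F]
After 10 (reverse(5, 8)): [I, C, B, A, J, D, H, G, E, F]
After 11 (reverse(5, 6)): [I, C, B, A, J, H, D, G, E, F]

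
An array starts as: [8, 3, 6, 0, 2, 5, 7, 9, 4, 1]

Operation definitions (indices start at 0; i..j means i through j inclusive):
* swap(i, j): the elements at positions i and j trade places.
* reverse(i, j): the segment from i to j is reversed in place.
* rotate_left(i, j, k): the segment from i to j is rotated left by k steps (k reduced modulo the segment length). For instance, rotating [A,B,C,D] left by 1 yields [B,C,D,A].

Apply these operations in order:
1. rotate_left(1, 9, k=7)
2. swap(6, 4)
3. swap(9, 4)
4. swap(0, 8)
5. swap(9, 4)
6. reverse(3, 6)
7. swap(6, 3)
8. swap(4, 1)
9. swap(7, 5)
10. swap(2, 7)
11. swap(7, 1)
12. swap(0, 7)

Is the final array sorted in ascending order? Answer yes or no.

Answer: yes

Derivation:
After 1 (rotate_left(1, 9, k=7)): [8, 4, 1, 3, 6, 0, 2, 5, 7, 9]
After 2 (swap(6, 4)): [8, 4, 1, 3, 2, 0, 6, 5, 7, 9]
After 3 (swap(9, 4)): [8, 4, 1, 3, 9, 0, 6, 5, 7, 2]
After 4 (swap(0, 8)): [7, 4, 1, 3, 9, 0, 6, 5, 8, 2]
After 5 (swap(9, 4)): [7, 4, 1, 3, 2, 0, 6, 5, 8, 9]
After 6 (reverse(3, 6)): [7, 4, 1, 6, 0, 2, 3, 5, 8, 9]
After 7 (swap(6, 3)): [7, 4, 1, 3, 0, 2, 6, 5, 8, 9]
After 8 (swap(4, 1)): [7, 0, 1, 3, 4, 2, 6, 5, 8, 9]
After 9 (swap(7, 5)): [7, 0, 1, 3, 4, 5, 6, 2, 8, 9]
After 10 (swap(2, 7)): [7, 0, 2, 3, 4, 5, 6, 1, 8, 9]
After 11 (swap(7, 1)): [7, 1, 2, 3, 4, 5, 6, 0, 8, 9]
After 12 (swap(0, 7)): [0, 1, 2, 3, 4, 5, 6, 7, 8, 9]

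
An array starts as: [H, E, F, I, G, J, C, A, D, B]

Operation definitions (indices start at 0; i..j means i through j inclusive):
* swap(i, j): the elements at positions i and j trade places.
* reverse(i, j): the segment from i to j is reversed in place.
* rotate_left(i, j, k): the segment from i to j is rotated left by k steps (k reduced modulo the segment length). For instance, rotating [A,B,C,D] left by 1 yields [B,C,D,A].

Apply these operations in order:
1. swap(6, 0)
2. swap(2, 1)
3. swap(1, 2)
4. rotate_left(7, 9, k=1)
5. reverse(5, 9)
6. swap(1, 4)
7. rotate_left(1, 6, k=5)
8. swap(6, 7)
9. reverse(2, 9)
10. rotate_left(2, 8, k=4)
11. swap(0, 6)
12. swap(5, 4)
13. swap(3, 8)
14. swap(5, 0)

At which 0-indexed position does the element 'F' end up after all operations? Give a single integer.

After 1 (swap(6, 0)): [C, E, F, I, G, J, H, A, D, B]
After 2 (swap(2, 1)): [C, F, E, I, G, J, H, A, D, B]
After 3 (swap(1, 2)): [C, E, F, I, G, J, H, A, D, B]
After 4 (rotate_left(7, 9, k=1)): [C, E, F, I, G, J, H, D, B, A]
After 5 (reverse(5, 9)): [C, E, F, I, G, A, B, D, H, J]
After 6 (swap(1, 4)): [C, G, F, I, E, A, B, D, H, J]
After 7 (rotate_left(1, 6, k=5)): [C, B, G, F, I, E, A, D, H, J]
After 8 (swap(6, 7)): [C, B, G, F, I, E, D, A, H, J]
After 9 (reverse(2, 9)): [C, B, J, H, A, D, E, I, F, G]
After 10 (rotate_left(2, 8, k=4)): [C, B, E, I, F, J, H, A, D, G]
After 11 (swap(0, 6)): [H, B, E, I, F, J, C, A, D, G]
After 12 (swap(5, 4)): [H, B, E, I, J, F, C, A, D, G]
After 13 (swap(3, 8)): [H, B, E, D, J, F, C, A, I, G]
After 14 (swap(5, 0)): [F, B, E, D, J, H, C, A, I, G]

Answer: 0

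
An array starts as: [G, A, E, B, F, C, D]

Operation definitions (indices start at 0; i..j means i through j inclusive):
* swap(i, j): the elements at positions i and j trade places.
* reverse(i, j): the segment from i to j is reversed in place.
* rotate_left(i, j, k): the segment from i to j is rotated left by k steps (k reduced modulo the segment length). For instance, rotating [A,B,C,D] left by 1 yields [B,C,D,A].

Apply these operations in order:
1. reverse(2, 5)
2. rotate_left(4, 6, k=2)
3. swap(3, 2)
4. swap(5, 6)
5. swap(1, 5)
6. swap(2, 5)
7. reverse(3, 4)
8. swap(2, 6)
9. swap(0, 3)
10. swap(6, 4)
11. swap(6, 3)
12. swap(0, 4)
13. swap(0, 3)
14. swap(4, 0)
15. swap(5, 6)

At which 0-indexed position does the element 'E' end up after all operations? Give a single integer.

Answer: 1

Derivation:
After 1 (reverse(2, 5)): [G, A, C, F, B, E, D]
After 2 (rotate_left(4, 6, k=2)): [G, A, C, F, D, B, E]
After 3 (swap(3, 2)): [G, A, F, C, D, B, E]
After 4 (swap(5, 6)): [G, A, F, C, D, E, B]
After 5 (swap(1, 5)): [G, E, F, C, D, A, B]
After 6 (swap(2, 5)): [G, E, A, C, D, F, B]
After 7 (reverse(3, 4)): [G, E, A, D, C, F, B]
After 8 (swap(2, 6)): [G, E, B, D, C, F, A]
After 9 (swap(0, 3)): [D, E, B, G, C, F, A]
After 10 (swap(6, 4)): [D, E, B, G, A, F, C]
After 11 (swap(6, 3)): [D, E, B, C, A, F, G]
After 12 (swap(0, 4)): [A, E, B, C, D, F, G]
After 13 (swap(0, 3)): [C, E, B, A, D, F, G]
After 14 (swap(4, 0)): [D, E, B, A, C, F, G]
After 15 (swap(5, 6)): [D, E, B, A, C, G, F]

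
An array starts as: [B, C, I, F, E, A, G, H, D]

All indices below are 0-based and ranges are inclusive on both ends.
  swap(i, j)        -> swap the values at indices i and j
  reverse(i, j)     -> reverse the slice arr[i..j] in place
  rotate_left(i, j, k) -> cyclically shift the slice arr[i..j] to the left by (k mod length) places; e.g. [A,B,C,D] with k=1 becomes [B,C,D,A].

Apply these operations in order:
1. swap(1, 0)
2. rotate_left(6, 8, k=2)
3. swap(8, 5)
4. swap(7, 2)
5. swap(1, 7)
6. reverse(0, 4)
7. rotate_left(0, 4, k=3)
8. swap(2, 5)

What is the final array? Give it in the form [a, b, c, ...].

After 1 (swap(1, 0)): [C, B, I, F, E, A, G, H, D]
After 2 (rotate_left(6, 8, k=2)): [C, B, I, F, E, A, D, G, H]
After 3 (swap(8, 5)): [C, B, I, F, E, H, D, G, A]
After 4 (swap(7, 2)): [C, B, G, F, E, H, D, I, A]
After 5 (swap(1, 7)): [C, I, G, F, E, H, D, B, A]
After 6 (reverse(0, 4)): [E, F, G, I, C, H, D, B, A]
After 7 (rotate_left(0, 4, k=3)): [I, C, E, F, G, H, D, B, A]
After 8 (swap(2, 5)): [I, C, H, F, G, E, D, B, A]

Answer: [I, C, H, F, G, E, D, B, A]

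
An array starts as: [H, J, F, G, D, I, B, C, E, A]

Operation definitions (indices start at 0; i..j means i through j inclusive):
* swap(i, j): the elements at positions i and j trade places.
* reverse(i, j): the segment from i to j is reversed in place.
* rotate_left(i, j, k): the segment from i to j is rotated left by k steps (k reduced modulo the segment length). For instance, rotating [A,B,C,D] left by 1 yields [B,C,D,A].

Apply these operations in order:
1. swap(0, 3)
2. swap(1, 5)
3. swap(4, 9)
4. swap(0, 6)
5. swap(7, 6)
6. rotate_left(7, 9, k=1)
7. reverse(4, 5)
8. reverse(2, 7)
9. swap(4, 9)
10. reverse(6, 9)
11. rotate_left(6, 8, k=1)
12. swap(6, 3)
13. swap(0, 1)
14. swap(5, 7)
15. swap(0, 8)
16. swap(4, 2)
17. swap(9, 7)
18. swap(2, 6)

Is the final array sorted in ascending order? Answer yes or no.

Answer: yes

Derivation:
After 1 (swap(0, 3)): [G, J, F, H, D, I, B, C, E, A]
After 2 (swap(1, 5)): [G, I, F, H, D, J, B, C, E, A]
After 3 (swap(4, 9)): [G, I, F, H, A, J, B, C, E, D]
After 4 (swap(0, 6)): [B, I, F, H, A, J, G, C, E, D]
After 5 (swap(7, 6)): [B, I, F, H, A, J, C, G, E, D]
After 6 (rotate_left(7, 9, k=1)): [B, I, F, H, A, J, C, E, D, G]
After 7 (reverse(4, 5)): [B, I, F, H, J, A, C, E, D, G]
After 8 (reverse(2, 7)): [B, I, E, C, A, J, H, F, D, G]
After 9 (swap(4, 9)): [B, I, E, C, G, J, H, F, D, A]
After 10 (reverse(6, 9)): [B, I, E, C, G, J, A, D, F, H]
After 11 (rotate_left(6, 8, k=1)): [B, I, E, C, G, J, D, F, A, H]
After 12 (swap(6, 3)): [B, I, E, D, G, J, C, F, A, H]
After 13 (swap(0, 1)): [I, B, E, D, G, J, C, F, A, H]
After 14 (swap(5, 7)): [I, B, E, D, G, F, C, J, A, H]
After 15 (swap(0, 8)): [A, B, E, D, G, F, C, J, I, H]
After 16 (swap(4, 2)): [A, B, G, D, E, F, C, J, I, H]
After 17 (swap(9, 7)): [A, B, G, D, E, F, C, H, I, J]
After 18 (swap(2, 6)): [A, B, C, D, E, F, G, H, I, J]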